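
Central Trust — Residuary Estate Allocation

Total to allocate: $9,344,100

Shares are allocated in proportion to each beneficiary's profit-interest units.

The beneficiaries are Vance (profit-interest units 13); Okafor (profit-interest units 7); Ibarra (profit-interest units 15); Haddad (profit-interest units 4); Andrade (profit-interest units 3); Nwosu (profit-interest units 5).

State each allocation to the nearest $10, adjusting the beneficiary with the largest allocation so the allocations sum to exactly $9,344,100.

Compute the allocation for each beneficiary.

Vance: $2,584,540 | Okafor: $1,391,670 | Ibarra: $2,982,170 | Haddad: $795,240 | Andrade: $596,430 | Nwosu: $994,050

Sum of profit-interest units: 47.
Raw shares: Vance 13/47 × $9,344,100 = 2,584,538.30; Okafor 7/47 × $9,344,100 = 1,391,674.47; Ibarra 15/47 × $9,344,100 = 2,982,159.57; Haddad 4/47 × $9,344,100 = 795,242.55; Andrade 3/47 × $9,344,100 = 596,431.91; Nwosu 5/47 × $9,344,100 = 994,053.19.
At nearest $10: Vance $2,584,540; Okafor $1,391,670; Ibarra $2,982,160; Haddad $795,240; Andrade $596,430; Nwosu $994,050. Sum = $9,344,090.
Difference $9,344,100 − $9,344,090 = +$10 applied to largest allocation (Ibarra): Ibarra becomes $2,982,170.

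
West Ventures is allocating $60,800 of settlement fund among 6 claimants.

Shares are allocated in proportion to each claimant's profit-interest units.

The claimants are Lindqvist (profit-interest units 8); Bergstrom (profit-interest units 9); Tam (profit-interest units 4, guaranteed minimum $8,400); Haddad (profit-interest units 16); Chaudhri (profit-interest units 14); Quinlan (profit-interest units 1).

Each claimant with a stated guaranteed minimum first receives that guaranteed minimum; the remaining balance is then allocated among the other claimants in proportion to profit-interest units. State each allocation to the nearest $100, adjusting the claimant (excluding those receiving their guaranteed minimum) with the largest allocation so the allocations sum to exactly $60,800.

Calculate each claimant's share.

Minimums first: Tam $8,400. Remaining pool $52,400.
Remaining pool split over remaining profit-interest units 48: Lindqvist 8,733.33 → $8,700; Bergstrom 9,825.00 → $9,800; Haddad 17,466.67 → $17,500; Chaudhri 15,283.33 → $15,300; Quinlan 1,091.67 → $1,100.

Lindqvist: $8,700 · Bergstrom: $9,800 · Tam: $8,400 · Haddad: $17,500 · Chaudhri: $15,300 · Quinlan: $1,100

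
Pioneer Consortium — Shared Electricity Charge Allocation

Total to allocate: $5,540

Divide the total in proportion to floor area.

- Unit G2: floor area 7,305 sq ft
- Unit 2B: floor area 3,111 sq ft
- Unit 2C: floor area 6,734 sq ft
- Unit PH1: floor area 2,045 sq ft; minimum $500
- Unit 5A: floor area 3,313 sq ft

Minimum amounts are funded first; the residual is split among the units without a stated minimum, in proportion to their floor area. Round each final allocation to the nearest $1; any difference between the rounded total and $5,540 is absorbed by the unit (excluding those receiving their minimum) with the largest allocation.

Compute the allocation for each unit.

Unit G2: $1,799 · Unit 2B: $766 · Unit 2C: $1,659 · Unit PH1: $500 · Unit 5A: $816

Guaranteed amounts: Unit PH1 $500. Remaining pool $5,040.
Remaining pool split over remaining floor area 20,463: Unit G2 1,799.21 → $1,799; Unit 2B 766.23 → $766; Unit 2C 1,658.57 → $1,659; Unit 5A 815.99 → $816.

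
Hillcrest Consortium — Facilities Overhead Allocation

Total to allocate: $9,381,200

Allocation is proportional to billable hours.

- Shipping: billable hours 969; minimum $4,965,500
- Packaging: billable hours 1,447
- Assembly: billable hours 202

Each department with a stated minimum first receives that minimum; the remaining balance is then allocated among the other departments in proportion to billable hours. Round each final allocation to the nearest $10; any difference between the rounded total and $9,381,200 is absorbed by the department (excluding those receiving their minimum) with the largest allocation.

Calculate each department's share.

Guaranteed amounts: Shipping $4,965,500. Residual $4,415,700.
Residual split over remaining billable hours 1,649: Packaging 3,874,783.44 → $3,874,780; Assembly 540,916.56 → $540,920.

Shipping: $4,965,500 | Packaging: $3,874,780 | Assembly: $540,920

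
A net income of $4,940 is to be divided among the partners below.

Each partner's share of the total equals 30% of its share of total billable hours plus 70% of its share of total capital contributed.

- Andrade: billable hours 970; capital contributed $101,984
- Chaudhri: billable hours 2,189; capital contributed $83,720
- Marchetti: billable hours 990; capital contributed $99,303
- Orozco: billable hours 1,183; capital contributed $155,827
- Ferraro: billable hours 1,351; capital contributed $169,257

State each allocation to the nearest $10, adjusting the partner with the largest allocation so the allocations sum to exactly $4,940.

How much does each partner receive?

Andrade: $790; Chaudhri: $960; Marchetti: $780; Orozco: $1,150; Ferraro: $1,260

Totals — billable hours 6,683, capital contributed 610,091.
Blended shares (30% billable hours + 70% capital contributed): Andrade 0.1606; Chaudhri 0.1943; Marchetti 0.1584; Orozco 0.2319; Ferraro 0.2548.
Pro-rata amounts: Andrade 793.15; Chaudhri 959.95; Marchetti 782.39; Orozco 1,145.57; Ferraro 1,258.94.
At nearest $10: Andrade $790; Chaudhri $960; Marchetti $780; Orozco $1,150; Ferraro $1,260. Sum = $4,940.
Rounded total matches; no reconciliation needed.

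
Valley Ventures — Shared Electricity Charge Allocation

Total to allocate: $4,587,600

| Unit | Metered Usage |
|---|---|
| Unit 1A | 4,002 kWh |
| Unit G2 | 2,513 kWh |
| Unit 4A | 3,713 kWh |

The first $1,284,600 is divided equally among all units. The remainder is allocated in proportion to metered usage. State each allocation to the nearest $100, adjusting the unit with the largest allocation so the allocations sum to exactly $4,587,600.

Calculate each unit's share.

Unit 1A: $1,720,600 | Unit G2: $1,239,700 | Unit 4A: $1,627,300

Equal tier: $1,284,600 ÷ 3 = $428,200 apiece.
Remainder $3,303,000 by metered usage (total 10,228): Unit 1A 1,292,394.02 → $1,292,400; Unit G2 811,540.77 → $811,500; Unit 4A 1,199,065.21 → $1,199,100.
Totals: Unit 1A $428,200 + $1,292,400 = $1,720,600; Unit G2 $428,200 + $811,500 = $1,239,700; Unit 4A $428,200 + $1,199,100 = $1,627,300.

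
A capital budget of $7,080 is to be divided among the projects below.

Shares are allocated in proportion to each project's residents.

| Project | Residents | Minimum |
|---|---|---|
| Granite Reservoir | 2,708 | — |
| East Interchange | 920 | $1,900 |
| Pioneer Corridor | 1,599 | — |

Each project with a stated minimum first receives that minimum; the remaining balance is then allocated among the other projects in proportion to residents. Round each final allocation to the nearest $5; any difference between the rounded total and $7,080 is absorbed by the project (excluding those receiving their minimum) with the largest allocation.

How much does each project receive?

Granite Reservoir: $3,255 · East Interchange: $1,900 · Pioneer Corridor: $1,925

Minimums first: East Interchange $1,900. Remaining pool $5,180.
Remaining pool split over remaining residents 4,307: Granite Reservoir 3,256.89 → $3,255; Pioneer Corridor 1,923.11 → $1,925.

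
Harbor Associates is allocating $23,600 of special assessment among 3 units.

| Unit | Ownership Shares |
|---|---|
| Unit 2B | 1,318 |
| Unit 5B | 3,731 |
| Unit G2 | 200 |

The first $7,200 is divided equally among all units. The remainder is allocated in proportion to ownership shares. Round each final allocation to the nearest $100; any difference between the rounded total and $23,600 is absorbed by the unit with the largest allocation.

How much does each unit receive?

Unit 2B: $6,500; Unit 5B: $14,100; Unit G2: $3,000

Equal tier: $7,200 ÷ 3 = $2,400 apiece.
Remainder $16,400 by ownership shares (total 5,249): Unit 2B 4,117.97 → $4,100; Unit 5B 11,657.15 → $11,700; Unit G2 624.88 → $600.
Totals: Unit 2B $2,400 + $4,100 = $6,500; Unit 5B $2,400 + $11,700 = $14,100; Unit G2 $2,400 + $600 = $3,000.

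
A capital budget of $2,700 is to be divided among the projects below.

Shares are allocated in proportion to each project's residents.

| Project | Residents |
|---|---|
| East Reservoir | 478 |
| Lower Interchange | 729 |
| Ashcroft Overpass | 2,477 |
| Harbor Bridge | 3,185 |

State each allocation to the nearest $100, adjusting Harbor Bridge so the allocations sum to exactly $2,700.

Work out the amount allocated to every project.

East Reservoir: $200; Lower Interchange: $300; Ashcroft Overpass: $1,000; Harbor Bridge: $1,200

Sum of residents: 6,869.
Proportional shares: East Reservoir 478/6,869 × $2,700 = 187.89; Lower Interchange 729/6,869 × $2,700 = 286.55; Ashcroft Overpass 2,477/6,869 × $2,700 = 973.64; Harbor Bridge 3,185/6,869 × $2,700 = 1,251.93.
At nearest $100: East Reservoir $200; Lower Interchange $300; Ashcroft Overpass $1,000; Harbor Bridge $1,300. Sum = $2,800.
Difference $2,700 − $2,800 = −$100 applied to Harbor Bridge: Harbor Bridge becomes $1,200.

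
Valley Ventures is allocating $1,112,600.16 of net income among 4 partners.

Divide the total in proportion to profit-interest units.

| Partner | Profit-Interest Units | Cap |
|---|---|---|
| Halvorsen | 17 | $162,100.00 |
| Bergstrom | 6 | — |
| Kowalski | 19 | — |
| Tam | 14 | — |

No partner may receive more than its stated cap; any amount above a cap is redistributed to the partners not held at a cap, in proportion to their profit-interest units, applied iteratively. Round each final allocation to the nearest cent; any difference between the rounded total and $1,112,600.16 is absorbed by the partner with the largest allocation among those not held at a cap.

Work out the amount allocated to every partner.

Halvorsen: $162,100.00 · Bergstrom: $146,230.79 · Kowalski: $463,064.18 · Tam: $341,205.19

Profit-interest units total: 56.
Pro-rata shares before constraints: Halvorsen 337,753.6200; Bergstrom 119,207.1600; Kowalski 377,489.3400; Tam 278,150.0400.
Held at cap: Halvorsen ($162,100.00); remaining pool $950,500.16 reallocated over remaining profit-interest units 39.
Shares after redistribution: Bergstrom 146,230.7938 → $146,230.79; Kowalski 463,064.1805 → $463,064.18; Tam 341,205.1856 → $341,205.19.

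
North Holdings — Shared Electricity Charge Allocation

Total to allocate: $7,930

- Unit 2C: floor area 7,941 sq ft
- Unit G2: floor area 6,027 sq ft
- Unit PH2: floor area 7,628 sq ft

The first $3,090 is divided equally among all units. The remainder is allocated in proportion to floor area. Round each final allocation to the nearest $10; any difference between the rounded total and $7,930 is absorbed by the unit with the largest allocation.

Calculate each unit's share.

First tranche $3,090 split equally: $1,030 each.
Remainder $4,840 by floor area (total 21,596): Unit 2C 1,779.70 → $1,780; Unit G2 1,350.74 → $1,350; Unit PH2 1,709.55 → $1,710.
Totals: Unit 2C $1,030 + $1,780 = $2,810; Unit G2 $1,030 + $1,350 = $2,380; Unit PH2 $1,030 + $1,710 = $2,740.

Unit 2C: $2,810 · Unit G2: $2,380 · Unit PH2: $2,740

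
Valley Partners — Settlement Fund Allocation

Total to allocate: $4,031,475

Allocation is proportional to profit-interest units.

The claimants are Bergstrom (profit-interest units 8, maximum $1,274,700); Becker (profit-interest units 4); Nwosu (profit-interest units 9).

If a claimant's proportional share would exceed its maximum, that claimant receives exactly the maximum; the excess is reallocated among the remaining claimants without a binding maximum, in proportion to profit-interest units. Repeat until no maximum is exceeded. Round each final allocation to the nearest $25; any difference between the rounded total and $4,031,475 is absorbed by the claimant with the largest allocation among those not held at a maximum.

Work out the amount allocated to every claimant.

Bergstrom: $1,274,700 | Becker: $848,250 | Nwosu: $1,908,525

Sum of profit-interest units: 21.
Pro-rata shares before constraints: Bergstrom 1,535,800.00; Becker 767,900.00; Nwosu 1,727,775.00.
Held at cap: Bergstrom ($1,274,700); remaining pool $2,756,775 reallocated over remaining profit-interest units 13.
Redistributed shares: Becker 848,238.46 → $848,250; Nwosu 1,908,536.54 → $1,908,525.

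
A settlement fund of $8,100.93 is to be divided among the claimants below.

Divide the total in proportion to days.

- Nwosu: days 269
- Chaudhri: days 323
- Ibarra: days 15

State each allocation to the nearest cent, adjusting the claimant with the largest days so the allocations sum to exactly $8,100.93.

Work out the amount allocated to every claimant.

Nwosu: $3,590.03; Chaudhri: $4,310.71; Ibarra: $200.19

Days total: 269 + 323 + 15 = 607.
Proportional shares: Nwosu 3,590.0332; Chaudhri 4,310.7090; Ibarra 200.1877.
After rounding (cent): Nwosu $3,590.03; Chaudhri $4,310.71; Ibarra $200.19. Sum = $8,100.93.
No rounding difference to absorb.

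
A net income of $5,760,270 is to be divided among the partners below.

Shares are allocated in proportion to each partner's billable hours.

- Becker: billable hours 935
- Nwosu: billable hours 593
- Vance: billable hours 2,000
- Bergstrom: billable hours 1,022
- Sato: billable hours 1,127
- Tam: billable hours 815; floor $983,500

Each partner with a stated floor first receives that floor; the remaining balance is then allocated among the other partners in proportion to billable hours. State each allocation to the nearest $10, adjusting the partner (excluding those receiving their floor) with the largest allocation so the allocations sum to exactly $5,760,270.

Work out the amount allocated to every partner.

Guaranteed amounts: Tam $983,500. Residual $4,776,770.
Residual split over remaining billable hours 5,677: Becker 786,732.42 → $786,730; Nwosu 498,965.05 → $498,970; Vance 1,682,850.10 → $1,682,850; Bergstrom 859,936.40 → $859,940; Sato 948,286.03 → $948,290.
Rounding difference −$10 applied to Vance → $1,682,840.

Becker: $786,730 · Nwosu: $498,970 · Vance: $1,682,840 · Bergstrom: $859,940 · Sato: $948,290 · Tam: $983,500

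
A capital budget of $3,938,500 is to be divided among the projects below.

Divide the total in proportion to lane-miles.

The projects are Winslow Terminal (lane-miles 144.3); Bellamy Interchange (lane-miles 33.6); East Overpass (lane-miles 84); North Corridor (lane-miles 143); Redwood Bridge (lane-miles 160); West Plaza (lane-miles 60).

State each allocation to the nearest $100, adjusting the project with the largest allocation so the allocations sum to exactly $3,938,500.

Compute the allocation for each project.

Winslow Terminal: $909,500 | Bellamy Interchange: $211,800 | East Overpass: $529,400 | North Corridor: $901,300 | Redwood Bridge: $1,008,300 | West Plaza: $378,200

Sum of lane-miles: 624.9.
Raw shares: Winslow Terminal 144.3/624.9 × $3,938,500 = 909,466.39; Bellamy Interchange 33.6/624.9 × $3,938,500 = 211,767.64; East Overpass 84/624.9 × $3,938,500 = 529,419.11; North Corridor 143/624.9 × $3,938,500 = 901,273.00; Redwood Bridge 160/624.9 × $3,938,500 = 1,008,417.35; West Plaza 60/624.9 × $3,938,500 = 378,156.51.
After rounding ($100): Winslow Terminal $909,500; Bellamy Interchange $211,800; East Overpass $529,400; North Corridor $901,300; Redwood Bridge $1,008,400; West Plaza $378,200. Sum = $3,938,600.
Difference $3,938,500 − $3,938,600 = −$100 applied to largest allocation (Redwood Bridge): Redwood Bridge becomes $1,008,300.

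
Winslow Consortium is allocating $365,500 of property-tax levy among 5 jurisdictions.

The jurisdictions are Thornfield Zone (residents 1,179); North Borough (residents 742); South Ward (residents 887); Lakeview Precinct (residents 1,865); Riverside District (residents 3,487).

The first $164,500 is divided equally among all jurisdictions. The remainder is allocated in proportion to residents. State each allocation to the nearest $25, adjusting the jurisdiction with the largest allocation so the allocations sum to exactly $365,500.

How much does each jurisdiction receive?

Thornfield Zone: $61,950 · North Borough: $51,175 · South Ward: $54,750 · Lakeview Precinct: $78,850 · Riverside District: $118,775

$164,500 shared equally gives $32,900 per jurisdiction.
Remainder $201,000 by residents (total 8,160): Thornfield Zone 29,041.54 → $29,050; North Borough 18,277.21 → $18,275; South Ward 21,848.90 → $21,850; Lakeview Precinct 45,939.34 → $45,950; Riverside District 85,893.01 → $85,900.
Rounding difference −$25 on remainder applied to Riverside District.
Totals: Thornfield Zone $32,900 + $29,050 = $61,950; North Borough $32,900 + $18,275 = $51,175; South Ward $32,900 + $21,850 = $54,750; Lakeview Precinct $32,900 + $45,950 = $78,850; Riverside District $32,900 + $85,875 = $118,775.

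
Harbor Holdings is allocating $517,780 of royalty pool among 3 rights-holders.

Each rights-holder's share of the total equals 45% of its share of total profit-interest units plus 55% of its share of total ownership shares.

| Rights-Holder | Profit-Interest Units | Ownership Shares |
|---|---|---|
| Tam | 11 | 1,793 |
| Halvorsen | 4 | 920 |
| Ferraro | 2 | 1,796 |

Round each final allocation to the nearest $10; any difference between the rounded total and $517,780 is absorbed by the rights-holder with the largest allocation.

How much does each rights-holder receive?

Totals — profit-interest units 17, ownership shares 4,509.
Blended shares (45% profit-interest units + 55% ownership shares): Tam 0.5099; Halvorsen 0.2181; Ferraro 0.2720.
Unrounded shares: Tam 264,007.48; Halvorsen 112,929.04; Ferraro 140,843.48.
At nearest $10: Tam $264,010; Halvorsen $112,930; Ferraro $140,840. Sum = $517,780.
Rounded total matches; no reconciliation needed.

Tam: $264,010 · Halvorsen: $112,930 · Ferraro: $140,840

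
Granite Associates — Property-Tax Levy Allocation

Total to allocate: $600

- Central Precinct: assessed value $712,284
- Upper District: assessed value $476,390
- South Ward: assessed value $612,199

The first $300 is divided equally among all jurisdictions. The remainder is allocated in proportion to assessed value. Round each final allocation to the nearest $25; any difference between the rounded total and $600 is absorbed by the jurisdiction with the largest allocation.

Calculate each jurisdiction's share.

Central Precinct: $225 · Upper District: $175 · South Ward: $200

Equal tier: $300 ÷ 3 = $100 apiece.
Remainder $300 by assessed value (total 1,800,873): Central Precinct 118.66 → $125; Upper District 79.36 → $75; South Ward 101.98 → $100.
Totals: Central Precinct $100 + $125 = $225; Upper District $100 + $75 = $175; South Ward $100 + $100 = $200.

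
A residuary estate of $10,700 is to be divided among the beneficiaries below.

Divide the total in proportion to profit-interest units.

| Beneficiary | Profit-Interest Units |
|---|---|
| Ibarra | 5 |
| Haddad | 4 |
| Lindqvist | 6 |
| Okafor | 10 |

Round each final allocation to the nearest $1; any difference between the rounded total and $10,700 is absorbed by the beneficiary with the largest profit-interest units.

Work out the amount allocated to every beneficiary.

Profit-interest units total: 5 + 4 + 6 + 10 = 25.
Raw shares: Ibarra 2,140.00; Haddad 1,712.00; Lindqvist 2,568.00; Okafor 4,280.00.
Rounded to nearest $1: Ibarra $2,140; Haddad $1,712; Lindqvist $2,568; Okafor $4,280. Sum = $10,700.
Rounded total matches; no reconciliation needed.

Ibarra: $2,140 · Haddad: $1,712 · Lindqvist: $2,568 · Okafor: $4,280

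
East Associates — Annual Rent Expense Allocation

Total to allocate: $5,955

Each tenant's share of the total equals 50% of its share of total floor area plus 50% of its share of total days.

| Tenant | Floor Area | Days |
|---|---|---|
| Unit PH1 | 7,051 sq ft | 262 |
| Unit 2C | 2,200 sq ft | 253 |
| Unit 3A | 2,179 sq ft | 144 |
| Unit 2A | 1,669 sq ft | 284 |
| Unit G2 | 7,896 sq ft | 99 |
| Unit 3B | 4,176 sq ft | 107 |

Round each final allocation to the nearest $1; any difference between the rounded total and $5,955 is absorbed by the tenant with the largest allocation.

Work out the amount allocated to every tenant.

Unit PH1: $1,513 · Unit 2C: $916 · Unit 3A: $631 · Unit 2A: $933 · Unit G2: $1,191 · Unit 3B: $771

Floor area total 25,171; days total 1,149.
Combined weights (50% floor area + 50% days): Unit PH1 0.2541; Unit 2C 0.1538; Unit 3A 0.1059; Unit 2A 0.1567; Unit G2 0.1999; Unit 3B 0.1295.
Raw shares: Unit PH1 1,513.01; Unit 2C 915.86; Unit 3A 630.92; Unit 2A 933.38; Unit G2 1,190.57; Unit 3B 771.26.
Rounded to nearest $1: Unit PH1 $1,513; Unit 2C $916; Unit 3A $631; Unit 2A $933; Unit G2 $1,191; Unit 3B $771. Sum = $5,955.
Rounded total matches; no reconciliation needed.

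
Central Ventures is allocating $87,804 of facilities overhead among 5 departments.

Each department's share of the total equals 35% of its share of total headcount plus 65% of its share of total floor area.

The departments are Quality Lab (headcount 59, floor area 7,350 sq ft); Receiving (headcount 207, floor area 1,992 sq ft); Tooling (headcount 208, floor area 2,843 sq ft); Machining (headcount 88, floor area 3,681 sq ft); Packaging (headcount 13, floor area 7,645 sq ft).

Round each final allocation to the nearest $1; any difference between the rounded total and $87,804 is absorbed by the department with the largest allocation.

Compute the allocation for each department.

Quality Lab: $20,995 | Receiving: $15,899 | Tooling: $18,018 | Machining: $13,639 | Packaging: $19,253

Headcount total 575; floor area total 23,511.
Blended shares (35% headcount + 65% floor area): Quality Lab 0.2391; Receiving 0.1811; Tooling 0.2052; Machining 0.1553; Packaging 0.2193.
Proportional shares: Quality Lab 20,995.32; Receiving 15,898.85; Tooling 18,018.09; Machining 13,638.81; Packaging 19,252.92.
At nearest $1: Quality Lab $20,995; Receiving $15,899; Tooling $18,018; Machining $13,639; Packaging $19,253. Sum = $87,804.
Sum already equals the total — no adjustment.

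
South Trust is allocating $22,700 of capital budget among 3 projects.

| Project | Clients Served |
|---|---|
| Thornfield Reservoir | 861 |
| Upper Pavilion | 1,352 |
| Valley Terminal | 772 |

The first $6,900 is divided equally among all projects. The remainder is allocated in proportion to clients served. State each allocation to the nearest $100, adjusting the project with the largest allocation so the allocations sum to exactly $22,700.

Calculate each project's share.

Thornfield Reservoir: $6,900; Upper Pavilion: $9,400; Valley Terminal: $6,400

$6,900 shared equally gives $2,300 per project.
Remainder $15,800 by clients served (total 2,985): Thornfield Reservoir 4,557.39 → $4,600; Upper Pavilion 7,156.31 → $7,200; Valley Terminal 4,086.30 → $4,100.
Rounding difference −$100 on remainder applied to Upper Pavilion.
Totals: Thornfield Reservoir $2,300 + $4,600 = $6,900; Upper Pavilion $2,300 + $7,100 = $9,400; Valley Terminal $2,300 + $4,100 = $6,400.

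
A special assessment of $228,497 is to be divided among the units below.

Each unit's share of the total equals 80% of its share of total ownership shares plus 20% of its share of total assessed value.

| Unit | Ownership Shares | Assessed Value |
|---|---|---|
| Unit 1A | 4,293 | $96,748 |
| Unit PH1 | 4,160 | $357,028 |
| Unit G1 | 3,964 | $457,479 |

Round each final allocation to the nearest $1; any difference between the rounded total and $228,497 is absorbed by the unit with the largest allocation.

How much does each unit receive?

Totals — ownership shares 12,417, assessed value 911,255.
Blended shares (80% ownership shares + 20% assessed value): Unit 1A 0.2978; Unit PH1 0.3464; Unit G1 0.3558.
Proportional shares: Unit 1A 68,051.56; Unit PH1 79,146.63; Unit G1 81,298.81.
At nearest $1: Unit 1A $68,052; Unit PH1 $79,147; Unit G1 $81,299. Sum = $228,498.
Difference $228,497 − $228,498 = −$1 applied to largest allocation (Unit G1): Unit G1 becomes $81,298.

Unit 1A: $68,052 · Unit PH1: $79,147 · Unit G1: $81,298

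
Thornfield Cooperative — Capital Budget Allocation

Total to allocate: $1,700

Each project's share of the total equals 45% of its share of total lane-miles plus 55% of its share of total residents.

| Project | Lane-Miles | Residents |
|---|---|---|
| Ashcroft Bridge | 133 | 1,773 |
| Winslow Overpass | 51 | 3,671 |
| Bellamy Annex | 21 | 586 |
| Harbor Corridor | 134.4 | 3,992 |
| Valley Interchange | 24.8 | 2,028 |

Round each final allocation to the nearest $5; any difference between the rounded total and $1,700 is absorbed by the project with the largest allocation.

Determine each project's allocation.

Ashcroft Bridge: $415 | Winslow Overpass: $390 | Bellamy Annex: $90 | Harbor Corridor: $595 | Valley Interchange: $210

Totals — lane-miles 364.2, residents 12,050.
Composite weights (45% lane-miles + 55% residents): Ashcroft Bridge 0.2453; Winslow Overpass 0.2306; Bellamy Annex 0.0527; Harbor Corridor 0.3483; Valley Interchange 0.1232.
Unrounded shares: Ashcroft Bridge 416.94; Winslow Overpass 391.97; Bellamy Annex 89.58; Harbor Corridor 592.06; Valley Interchange 209.45.
Rounded to nearest $5: Ashcroft Bridge $415; Winslow Overpass $390; Bellamy Annex $90; Harbor Corridor $590; Valley Interchange $210. Sum = $1,695.
Difference $1,700 − $1,695 = +$5 applied to largest allocation (Harbor Corridor): Harbor Corridor becomes $595.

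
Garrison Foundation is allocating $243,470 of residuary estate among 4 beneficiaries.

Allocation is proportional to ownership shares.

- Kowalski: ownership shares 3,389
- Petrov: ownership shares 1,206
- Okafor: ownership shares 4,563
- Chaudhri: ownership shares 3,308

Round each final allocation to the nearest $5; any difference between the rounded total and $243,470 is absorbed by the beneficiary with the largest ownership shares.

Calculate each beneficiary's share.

Combined ownership shares = 12,466.
Raw shares: Kowalski 3,389/12,466 × $243,470 = 66,189.62; Petrov 1,206/12,466 × $243,470 = 23,554.05; Okafor 4,563/12,466 × $243,470 = 89,118.69; Chaudhri 3,308/12,466 × $243,470 = 64,607.63.
At nearest $5: Kowalski $66,190; Petrov $23,555; Okafor $89,120; Chaudhri $64,610. Sum = $243,475.
Difference $243,470 − $243,475 = −$5 applied to largest ownership shares (Okafor): Okafor becomes $89,115.

Kowalski: $66,190 · Petrov: $23,555 · Okafor: $89,115 · Chaudhri: $64,610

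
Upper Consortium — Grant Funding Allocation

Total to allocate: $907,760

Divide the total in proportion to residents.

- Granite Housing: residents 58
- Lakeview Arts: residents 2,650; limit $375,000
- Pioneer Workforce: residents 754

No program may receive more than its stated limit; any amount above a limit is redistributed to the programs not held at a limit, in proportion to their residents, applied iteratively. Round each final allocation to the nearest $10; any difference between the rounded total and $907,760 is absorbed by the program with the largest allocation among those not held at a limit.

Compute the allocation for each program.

Granite Housing: $38,050; Lakeview Arts: $375,000; Pioneer Workforce: $494,710

Residents total: 3,462.
Pro-rata shares before constraints: Granite Housing 15,208.00; Lakeview Arts 694,848.06; Pioneer Workforce 197,703.94.
Cap binds for Lakeview Arts ($375,000); balance $532,760 reallocated over remaining residents 812.
Shares after redistribution: Granite Housing 38,054.29 → $38,050; Pioneer Workforce 494,705.71 → $494,710.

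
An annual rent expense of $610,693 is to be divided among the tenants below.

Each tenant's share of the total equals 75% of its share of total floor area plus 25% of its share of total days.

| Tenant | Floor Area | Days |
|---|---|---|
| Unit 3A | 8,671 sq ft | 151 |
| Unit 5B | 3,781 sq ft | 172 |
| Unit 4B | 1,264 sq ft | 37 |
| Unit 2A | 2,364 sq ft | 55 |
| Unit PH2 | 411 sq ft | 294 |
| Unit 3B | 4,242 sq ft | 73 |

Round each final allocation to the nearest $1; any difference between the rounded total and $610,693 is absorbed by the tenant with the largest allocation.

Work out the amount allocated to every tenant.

Unit 3A: $221,034 | Unit 5B: $117,108 | Unit 4B: $35,147 | Unit 2A: $62,962 | Unit PH2: $66,478 | Unit 3B: $107,964

Floor area total 20,733; days total 782.
Composite weights (75% floor area + 25% days): Unit 3A 0.3619; Unit 5B 0.1918; Unit 4B 0.0576; Unit 2A 0.1031; Unit PH2 0.1089; Unit 3B 0.1768.
Proportional shares: Unit 3A 221,034.39; Unit 5B 117,107.66; Unit 4B 35,147.12; Unit 2A 62,961.82; Unit PH2 66,478.44; Unit 3B 107,963.57.
Rounded to nearest $1: Unit 3A $221,034; Unit 5B $117,108; Unit 4B $35,147; Unit 2A $62,962; Unit PH2 $66,478; Unit 3B $107,964. Sum = $610,693.
Sum already equals the total — no adjustment.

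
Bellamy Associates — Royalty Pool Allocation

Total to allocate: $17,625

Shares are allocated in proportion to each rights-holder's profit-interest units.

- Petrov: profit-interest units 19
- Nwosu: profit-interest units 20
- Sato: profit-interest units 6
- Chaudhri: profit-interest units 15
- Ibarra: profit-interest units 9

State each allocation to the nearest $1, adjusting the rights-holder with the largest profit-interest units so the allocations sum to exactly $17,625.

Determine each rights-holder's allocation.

Combined profit-interest units = 69.
Raw shares: Petrov 19/69 × $17,625 = 4,853.26; Nwosu 20/69 × $17,625 = 5,108.70; Sato 6/69 × $17,625 = 1,532.61; Chaudhri 15/69 × $17,625 = 3,831.52; Ibarra 9/69 × $17,625 = 2,298.91.
After rounding ($1): Petrov $4,853; Nwosu $5,109; Sato $1,533; Chaudhri $3,832; Ibarra $2,299. Sum = $17,626.
Difference $17,625 − $17,626 = −$1 applied to largest profit-interest units (Nwosu): Nwosu becomes $5,108.

Petrov: $4,853 | Nwosu: $5,108 | Sato: $1,533 | Chaudhri: $3,832 | Ibarra: $2,299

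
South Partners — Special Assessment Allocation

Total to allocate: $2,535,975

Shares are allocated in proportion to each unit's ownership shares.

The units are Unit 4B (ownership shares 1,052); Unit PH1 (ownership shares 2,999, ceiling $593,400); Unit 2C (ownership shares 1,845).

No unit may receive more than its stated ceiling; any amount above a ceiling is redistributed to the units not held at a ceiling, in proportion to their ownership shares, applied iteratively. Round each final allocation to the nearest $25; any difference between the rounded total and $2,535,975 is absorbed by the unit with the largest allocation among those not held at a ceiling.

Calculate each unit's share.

Unit 4B: $705,425; Unit PH1: $593,400; Unit 2C: $1,237,150

Total ownership shares = 5,896.
Pro-rata shares before constraints: Unit 4B 452,484.01; Unit PH1 1,289,923.51; Unit 2C 793,567.48.
Held at cap: Unit PH1 ($593,400); remaining pool $1,942,575 reallocated over remaining ownership shares 2,897.
Redistributed shares: Unit 4B 705,415.57 → $705,425; Unit 2C 1,237,159.43 → $1,237,150.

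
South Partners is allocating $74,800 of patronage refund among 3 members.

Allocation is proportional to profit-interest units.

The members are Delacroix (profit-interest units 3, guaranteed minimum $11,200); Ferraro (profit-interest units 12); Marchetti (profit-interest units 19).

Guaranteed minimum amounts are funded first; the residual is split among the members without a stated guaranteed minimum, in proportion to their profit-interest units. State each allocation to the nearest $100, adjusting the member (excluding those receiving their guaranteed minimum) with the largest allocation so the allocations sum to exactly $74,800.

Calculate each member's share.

Delacroix: $11,200; Ferraro: $24,600; Marchetti: $39,000

Minimums first: Delacroix $11,200. Residual $63,600.
Residual split over remaining profit-interest units 31: Ferraro 24,619.35 → $24,600; Marchetti 38,980.65 → $39,000.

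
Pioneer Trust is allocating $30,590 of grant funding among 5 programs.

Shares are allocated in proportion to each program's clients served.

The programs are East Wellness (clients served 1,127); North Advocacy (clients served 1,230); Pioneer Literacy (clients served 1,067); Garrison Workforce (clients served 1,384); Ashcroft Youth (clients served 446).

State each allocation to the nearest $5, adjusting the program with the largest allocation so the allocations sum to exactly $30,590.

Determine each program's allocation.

East Wellness: $6,560 · North Advocacy: $7,160 · Pioneer Literacy: $6,210 · Garrison Workforce: $8,065 · Ashcroft Youth: $2,595

Clients served total: 5,254.
Unrounded shares: East Wellness 1,127/5,254 × $30,590 = 6,561.65; North Advocacy 1,230/5,254 × $30,590 = 7,161.34; Pioneer Literacy 1,067/5,254 × $30,590 = 6,212.32; Garrison Workforce 1,384/5,254 × $30,590 = 8,057.97; Ashcroft Youth 446/5,254 × $30,590 = 2,596.71.
After rounding ($5): East Wellness $6,560; North Advocacy $7,160; Pioneer Literacy $6,210; Garrison Workforce $8,060; Ashcroft Youth $2,595. Sum = $30,585.
Difference $30,590 − $30,585 = +$5 applied to largest allocation (Garrison Workforce): Garrison Workforce becomes $8,065.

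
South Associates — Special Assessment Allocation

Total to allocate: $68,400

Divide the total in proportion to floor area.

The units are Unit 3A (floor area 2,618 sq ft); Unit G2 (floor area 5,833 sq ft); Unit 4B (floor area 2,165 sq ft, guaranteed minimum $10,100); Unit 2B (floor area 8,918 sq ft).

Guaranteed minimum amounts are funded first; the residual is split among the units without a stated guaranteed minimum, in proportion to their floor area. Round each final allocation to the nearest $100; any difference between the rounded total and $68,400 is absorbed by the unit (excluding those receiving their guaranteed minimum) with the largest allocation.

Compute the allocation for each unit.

Guaranteed amounts: Unit 4B $10,100. Remaining pool $58,300.
Remaining pool split over remaining floor area 17,369: Unit 3A 8,787.46 → $8,800; Unit G2 19,578.78 → $19,600; Unit 2B 29,933.76 → $29,900.

Unit 3A: $8,800 | Unit G2: $19,600 | Unit 4B: $10,100 | Unit 2B: $29,900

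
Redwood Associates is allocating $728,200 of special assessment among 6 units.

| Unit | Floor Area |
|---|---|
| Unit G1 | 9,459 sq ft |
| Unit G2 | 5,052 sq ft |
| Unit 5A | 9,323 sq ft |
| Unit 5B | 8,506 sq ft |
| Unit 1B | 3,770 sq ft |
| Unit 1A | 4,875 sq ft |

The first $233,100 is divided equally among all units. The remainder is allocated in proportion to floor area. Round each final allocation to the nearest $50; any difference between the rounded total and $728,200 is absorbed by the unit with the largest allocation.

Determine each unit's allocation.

Equal tier: $233,100 ÷ 6 = $38,850 apiece.
Remainder $495,100 by floor area (total 40,985): Unit G1 114,265.00 → $114,250; Unit G2 61,028.31 → $61,050; Unit 5A 112,622.11 → $112,600; Unit 5B 102,752.73 → $102,750; Unit 1B 45,541.71 → $45,550; Unit 1A 58,890.14 → $58,900.
Totals: Unit G1 $38,850 + $114,250 = $153,100; Unit G2 $38,850 + $61,050 = $99,900; Unit 5A $38,850 + $112,600 = $151,450; Unit 5B $38,850 + $102,750 = $141,600; Unit 1B $38,850 + $45,550 = $84,400; Unit 1A $38,850 + $58,900 = $97,750.

Unit G1: $153,100 · Unit G2: $99,900 · Unit 5A: $151,450 · Unit 5B: $141,600 · Unit 1B: $84,400 · Unit 1A: $97,750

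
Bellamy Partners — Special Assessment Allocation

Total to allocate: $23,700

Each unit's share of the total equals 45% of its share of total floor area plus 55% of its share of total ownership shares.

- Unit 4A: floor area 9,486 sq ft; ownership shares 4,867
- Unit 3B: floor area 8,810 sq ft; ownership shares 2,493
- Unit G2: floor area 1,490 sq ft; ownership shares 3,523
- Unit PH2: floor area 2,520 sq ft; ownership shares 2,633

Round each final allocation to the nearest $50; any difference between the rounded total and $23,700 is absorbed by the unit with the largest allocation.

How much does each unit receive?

Unit 4A: $9,250; Unit 3B: $6,600; Unit G2: $4,100; Unit PH2: $3,750

Floor area total 22,306; ownership shares total 13,516.
Blended shares (45% floor area + 55% ownership shares): Unit 4A 0.3894; Unit 3B 0.2792; Unit G2 0.1734; Unit PH2 0.1580.
Raw shares: Unit 4A 9,229.27; Unit 3B 6,616.54; Unit G2 4,110.03; Unit PH2 3,744.17.
After rounding ($50): Unit 4A $9,250; Unit 3B $6,600; Unit G2 $4,100; Unit PH2 $3,750. Sum = $23,700.
No rounding difference to absorb.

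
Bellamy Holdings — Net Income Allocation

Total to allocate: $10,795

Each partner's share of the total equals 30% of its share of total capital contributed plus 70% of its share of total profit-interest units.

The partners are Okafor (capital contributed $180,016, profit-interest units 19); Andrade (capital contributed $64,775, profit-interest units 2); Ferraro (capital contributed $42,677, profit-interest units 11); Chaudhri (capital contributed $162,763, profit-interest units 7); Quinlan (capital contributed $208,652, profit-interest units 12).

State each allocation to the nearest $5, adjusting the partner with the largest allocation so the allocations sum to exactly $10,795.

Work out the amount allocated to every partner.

Totals — capital contributed 658,883, profit-interest units 51.
Blended shares (30% capital contributed + 70% profit-interest units): Okafor 0.3427; Andrade 0.0569; Ferraro 0.1704; Chaudhri 0.1702; Quinlan 0.2597.
Unrounded shares: Okafor 3,699.97; Andrade 614.71; Ferraro 1,839.60; Chaudhri 1,837.17; Quinlan 2,803.55.
After rounding ($5): Okafor $3,700; Andrade $615; Ferraro $1,840; Chaudhri $1,835; Quinlan $2,805. Sum = $10,795.
No rounding difference to absorb.

Okafor: $3,700 · Andrade: $615 · Ferraro: $1,840 · Chaudhri: $1,835 · Quinlan: $2,805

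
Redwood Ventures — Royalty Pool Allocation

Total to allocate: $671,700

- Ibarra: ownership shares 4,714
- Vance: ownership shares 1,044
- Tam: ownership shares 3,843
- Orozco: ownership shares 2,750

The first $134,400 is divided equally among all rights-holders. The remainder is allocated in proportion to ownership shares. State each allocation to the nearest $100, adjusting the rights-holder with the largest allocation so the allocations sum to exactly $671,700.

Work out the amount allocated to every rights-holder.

Ibarra: $238,700 | Vance: $79,000 | Tam: $200,800 | Orozco: $153,200

Equal tier: $134,400 ÷ 4 = $33,600 apiece.
Remainder $537,300 by ownership shares (total 12,351): Ibarra 205,071.02 → $205,100; Vance 45,416.66 → $45,400; Tam 167,180.30 → $167,200; Orozco 119,632.01 → $119,600.
Totals: Ibarra $33,600 + $205,100 = $238,700; Vance $33,600 + $45,400 = $79,000; Tam $33,600 + $167,200 = $200,800; Orozco $33,600 + $119,600 = $153,200.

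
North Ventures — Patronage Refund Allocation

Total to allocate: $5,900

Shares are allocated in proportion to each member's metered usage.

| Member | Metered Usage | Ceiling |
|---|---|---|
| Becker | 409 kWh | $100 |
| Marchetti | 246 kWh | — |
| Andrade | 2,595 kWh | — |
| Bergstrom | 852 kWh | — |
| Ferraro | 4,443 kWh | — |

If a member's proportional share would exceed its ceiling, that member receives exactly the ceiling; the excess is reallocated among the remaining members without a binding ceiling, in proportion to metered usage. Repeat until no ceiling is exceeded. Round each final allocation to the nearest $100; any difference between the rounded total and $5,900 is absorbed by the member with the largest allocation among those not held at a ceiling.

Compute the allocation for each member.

Combined metered usage = 8,545.
Unconstrained shares: Becker 282.40; Marchetti 169.85; Andrade 1,791.75; Bergstrom 588.27; Ferraro 3,067.72.
Cap binds for Becker ($100); balance $5,800 reallocated over remaining metered usage 8,136.
Shares after redistribution: Marchetti 175.37 → $200; Andrade 1,849.93 → $1,800; Bergstrom 607.37 → $600; Ferraro 3,167.33 → $3,200.

Becker: $100; Marchetti: $200; Andrade: $1,800; Bergstrom: $600; Ferraro: $3,200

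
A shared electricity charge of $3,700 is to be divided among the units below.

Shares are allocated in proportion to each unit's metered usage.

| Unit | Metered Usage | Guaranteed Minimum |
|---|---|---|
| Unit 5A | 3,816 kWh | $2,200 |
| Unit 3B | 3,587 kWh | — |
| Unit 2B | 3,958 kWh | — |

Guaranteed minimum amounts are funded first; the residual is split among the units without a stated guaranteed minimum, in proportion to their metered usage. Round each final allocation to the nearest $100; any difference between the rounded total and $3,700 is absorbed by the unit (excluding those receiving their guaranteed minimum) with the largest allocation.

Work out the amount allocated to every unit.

Guaranteed amounts: Unit 5A $2,200. Remaining pool $1,500.
Remaining pool split over remaining metered usage 7,545: Unit 3B 713.12 → $700; Unit 2B 786.88 → $800.

Unit 5A: $2,200 · Unit 3B: $700 · Unit 2B: $800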